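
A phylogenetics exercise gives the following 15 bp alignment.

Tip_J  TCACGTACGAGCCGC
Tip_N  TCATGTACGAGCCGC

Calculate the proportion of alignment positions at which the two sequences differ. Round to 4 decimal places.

0.0667

Differing sites — 4:C/T.
There are 1 differences over 15 sites, so p = 1/15 = 0.0667.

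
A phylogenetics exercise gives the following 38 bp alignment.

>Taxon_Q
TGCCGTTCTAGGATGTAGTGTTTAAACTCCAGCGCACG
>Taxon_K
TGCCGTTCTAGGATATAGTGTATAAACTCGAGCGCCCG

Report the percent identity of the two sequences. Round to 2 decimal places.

Differing sites — 15:G/A; 22:T/A; 30:C/G; 36:A/C.
34 of the 38 sites match, so the percent identity is 34/38 × 100 = 89.47%.

89.47%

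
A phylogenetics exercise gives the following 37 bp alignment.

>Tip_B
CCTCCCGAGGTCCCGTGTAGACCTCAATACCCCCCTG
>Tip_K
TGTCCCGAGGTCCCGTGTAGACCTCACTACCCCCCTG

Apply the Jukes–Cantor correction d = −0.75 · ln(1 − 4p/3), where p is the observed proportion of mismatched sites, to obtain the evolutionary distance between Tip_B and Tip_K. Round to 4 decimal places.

Differing sites — 1:C/T; 2:C/G; 27:A/C.
p = 3/37 = 0.081081.
d = −0.75 · ln(1 − (4/3)·0.081081) = −0.75 · ln(0.891892) = −0.75 · (-0.114410) = 0.0858.

0.0858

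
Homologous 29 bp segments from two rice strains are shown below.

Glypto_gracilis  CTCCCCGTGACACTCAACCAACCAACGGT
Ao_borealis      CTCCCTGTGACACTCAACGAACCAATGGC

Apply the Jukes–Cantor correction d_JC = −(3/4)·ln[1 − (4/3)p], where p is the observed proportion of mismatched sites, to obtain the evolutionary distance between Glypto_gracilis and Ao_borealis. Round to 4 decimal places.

Mismatches occur at site 6 (C→T), site 19 (C→G), site 26 (C→T), site 29 (T→C).
p = 4/29 = 0.137931.
d = −0.75 · ln(1 − (4/3)·0.137931) = −0.75 · ln(0.816092) = −0.75 · (-0.203228) = 0.1524.

0.1524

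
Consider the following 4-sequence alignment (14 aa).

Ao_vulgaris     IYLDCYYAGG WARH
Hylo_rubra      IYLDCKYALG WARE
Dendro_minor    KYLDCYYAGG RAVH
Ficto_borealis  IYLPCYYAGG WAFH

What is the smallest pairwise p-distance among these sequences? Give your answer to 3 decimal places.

0.143

Pairwise Hamming distances:
  Ao_vulgaris vs Hylo_rubra: 3
  Ao_vulgaris vs Dendro_minor: 3
  Ao_vulgaris vs Ficto_borealis: 2
  Hylo_rubra vs Dendro_minor: 6
  Hylo_rubra vs Ficto_borealis: 5
  Dendro_minor vs Ficto_borealis: 4
The smallest is 2 mismatches, between Ao_vulgaris and Ficto_borealis; p = 2/14 = 0.143.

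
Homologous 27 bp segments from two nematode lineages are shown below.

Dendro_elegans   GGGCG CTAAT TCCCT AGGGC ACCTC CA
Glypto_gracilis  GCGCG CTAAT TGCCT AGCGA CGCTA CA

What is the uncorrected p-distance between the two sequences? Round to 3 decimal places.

0.259

Differing sites — 2:G/C; 12:C/G; 18:G/C; 20:C/A; 21:A/C; 22:C/G; 25:C/A.
There are 7 differences over 27 sites, so p = 7/27 = 0.259.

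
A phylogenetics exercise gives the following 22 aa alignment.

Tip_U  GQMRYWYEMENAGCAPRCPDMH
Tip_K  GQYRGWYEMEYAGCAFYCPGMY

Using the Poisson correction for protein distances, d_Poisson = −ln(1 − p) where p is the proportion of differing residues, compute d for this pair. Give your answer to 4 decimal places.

The sequences differ at positions 3 (M/Y), 5 (Y/G), 11 (N/Y), 16 (P/F), 17 (R/Y), 20 (D/G), 22 (H/Y).
p = 7/22 = 0.318182.
d = −ln(1 − 0.318182) = −ln(0.681818) = 0.3830.

0.3830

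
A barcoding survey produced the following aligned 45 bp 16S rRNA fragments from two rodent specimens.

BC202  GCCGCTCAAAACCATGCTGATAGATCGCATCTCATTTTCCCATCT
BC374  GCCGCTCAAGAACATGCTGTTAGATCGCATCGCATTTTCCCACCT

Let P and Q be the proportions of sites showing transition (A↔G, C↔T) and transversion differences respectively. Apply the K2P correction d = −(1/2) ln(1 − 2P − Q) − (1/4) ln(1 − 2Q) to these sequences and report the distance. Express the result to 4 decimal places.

0.1203

The sequences differ at positions 10 (A/G, transition), 12 (C/A, transversion), 20 (A/T, transversion), 32 (T/G, transversion), 43 (T/C, transition).
Of the 5 differences, 2 transitions and 3 transversions over 45 sites: P = 2/45 = 0.044444, Q = 3/45 = 0.066667.
d = −0.5·ln(0.844445) − 0.25·ln(0.866666) = −0.5·(-0.169076) − 0.25·(-0.143102) = 0.1203.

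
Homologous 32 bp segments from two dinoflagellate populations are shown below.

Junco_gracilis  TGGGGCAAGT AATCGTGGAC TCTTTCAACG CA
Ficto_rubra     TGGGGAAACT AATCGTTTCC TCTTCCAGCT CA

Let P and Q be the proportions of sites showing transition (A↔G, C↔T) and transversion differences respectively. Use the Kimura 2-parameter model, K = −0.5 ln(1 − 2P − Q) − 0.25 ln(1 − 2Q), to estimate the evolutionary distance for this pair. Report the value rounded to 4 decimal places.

0.3048

Mismatches occur at site 6 (C→A, transversion), site 9 (G→C, transversion), site 17 (G→T, transversion), site 18 (G→T, transversion), site 19 (A→C, transversion), site 25 (T→C, transition), site 28 (A→G, transition), site 30 (G→T, transversion).
Of the 8 differences, 2 transitions and 6 transversions over 32 sites: P = 2/32 = 0.062500, Q = 6/32 = 0.187500.
d = −0.5·ln(0.687500) − 0.25·ln(0.625000) = −0.5·(-0.374693) − 0.25·(-0.470004) = 0.3048.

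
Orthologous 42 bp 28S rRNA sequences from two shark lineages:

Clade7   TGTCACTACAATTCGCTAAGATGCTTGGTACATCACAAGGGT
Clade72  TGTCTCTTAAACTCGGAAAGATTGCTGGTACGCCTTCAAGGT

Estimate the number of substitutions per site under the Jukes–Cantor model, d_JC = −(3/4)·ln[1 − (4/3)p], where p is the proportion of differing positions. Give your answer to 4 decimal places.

Differing sites — 5:A/T; 8:A/T; 9:C/A; 12:T/C; 16:C/G; 17:T/A; 23:G/T; 24:C/G; 25:T/C; 32:A/G; 33:T/C; 35:A/T; 36:C/T; 37:A/C; 39:G/A.
p = 15/42 = 0.357143.
d = −0.75 · ln(1 − (4/3)·0.357143) = −0.75 · ln(0.523809) = −0.75 · (-0.646628) = 0.4850.

0.4850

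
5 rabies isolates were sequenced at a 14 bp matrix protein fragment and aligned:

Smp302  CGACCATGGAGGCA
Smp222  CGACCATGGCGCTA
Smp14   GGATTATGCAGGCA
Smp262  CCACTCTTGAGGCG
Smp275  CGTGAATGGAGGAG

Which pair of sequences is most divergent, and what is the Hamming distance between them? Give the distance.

Pairwise Hamming distances:
  Smp302 vs Smp222: 3
  Smp302 vs Smp14: 4
  Smp302 vs Smp262: 5
  Smp302 vs Smp275: 5
  Smp222 vs Smp14: 7
  Smp222 vs Smp262: 8
  Smp222 vs Smp275: 7
  Smp14 vs Smp262: 7
  Smp14 vs Smp275: 7
  Smp262 vs Smp275: 7
The largest is 8, between Smp222 and Smp262.

8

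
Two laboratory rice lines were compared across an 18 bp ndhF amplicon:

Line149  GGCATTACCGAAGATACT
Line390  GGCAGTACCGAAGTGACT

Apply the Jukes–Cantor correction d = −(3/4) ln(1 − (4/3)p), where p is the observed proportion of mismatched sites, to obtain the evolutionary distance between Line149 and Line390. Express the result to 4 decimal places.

The sequences differ at positions 5 (T/G), 14 (A/T), 15 (T/G).
p = 3/18 = 0.166667.
d = −0.75 · ln(1 − (4/3)·0.166667) = −0.75 · ln(0.777777) = −0.75 · (-0.251315) = 0.1885.

0.1885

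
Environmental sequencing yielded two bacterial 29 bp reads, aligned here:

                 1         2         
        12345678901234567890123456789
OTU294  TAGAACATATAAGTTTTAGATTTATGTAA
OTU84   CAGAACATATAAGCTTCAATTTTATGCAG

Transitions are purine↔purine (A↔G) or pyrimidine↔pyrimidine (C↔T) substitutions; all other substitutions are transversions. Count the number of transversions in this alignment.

1

Mismatches occur at site 1 (T↔C, transition), site 14 (T↔C, transition), site 17 (T↔C, transition), site 19 (G↔A, transition), site 20 (A↔T, transversion), site 27 (T↔C, transition), site 29 (A↔G, transition).
Of the 7 differences, 6 transitions and 1 transversion, so the answer is 1.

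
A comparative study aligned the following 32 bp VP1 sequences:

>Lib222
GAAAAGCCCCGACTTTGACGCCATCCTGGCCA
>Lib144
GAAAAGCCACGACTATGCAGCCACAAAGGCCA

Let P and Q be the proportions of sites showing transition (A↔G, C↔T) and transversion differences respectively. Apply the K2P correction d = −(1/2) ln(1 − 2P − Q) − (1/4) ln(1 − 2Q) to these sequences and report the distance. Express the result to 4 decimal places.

0.3090

The sequences differ at positions 9 (C/A, transversion), 15 (T/A, transversion), 18 (A/C, transversion), 19 (C/A, transversion), 24 (T/C, transition), 25 (C/A, transversion), 26 (C/A, transversion), 27 (T/A, transversion).
Of the 8 differences, 1 transition and 7 transversions over 32 sites: P = 1/32 = 0.031250, Q = 7/32 = 0.218750.
d = −0.5·ln(0.718750) − 0.25·ln(0.562500) = −0.5·(-0.330242) − 0.25·(-0.575364) = 0.3090.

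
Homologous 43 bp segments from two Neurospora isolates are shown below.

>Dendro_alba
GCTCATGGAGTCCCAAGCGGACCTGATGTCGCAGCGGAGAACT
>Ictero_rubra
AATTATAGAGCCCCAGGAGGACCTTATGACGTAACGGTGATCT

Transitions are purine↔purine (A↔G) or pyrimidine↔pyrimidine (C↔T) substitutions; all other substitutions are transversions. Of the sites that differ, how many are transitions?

Mismatches occur at site 1 (G→A, transition), site 2 (C→A, transversion), site 4 (C→T, transition), site 7 (G→A, transition), site 11 (T→C, transition), site 16 (A→G, transition), site 18 (C→A, transversion), site 25 (G→T, transversion), site 29 (T→A, transversion), site 32 (C→T, transition), site 34 (G→A, transition), site 38 (A→T, transversion), site 41 (A→T, transversion).
Of the 13 differences, 7 transitions and 6 transversions, so the answer is 7.

7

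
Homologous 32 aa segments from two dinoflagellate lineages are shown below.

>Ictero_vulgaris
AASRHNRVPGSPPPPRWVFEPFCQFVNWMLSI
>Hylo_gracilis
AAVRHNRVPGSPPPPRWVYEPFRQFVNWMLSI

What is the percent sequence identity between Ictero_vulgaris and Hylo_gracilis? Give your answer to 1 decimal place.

90.6%

Mismatches occur at site 3 (S→V), site 19 (F→Y), site 23 (C→R).
29 of the 32 sites match, so the percent identity is 29/32 × 100 = 90.6%.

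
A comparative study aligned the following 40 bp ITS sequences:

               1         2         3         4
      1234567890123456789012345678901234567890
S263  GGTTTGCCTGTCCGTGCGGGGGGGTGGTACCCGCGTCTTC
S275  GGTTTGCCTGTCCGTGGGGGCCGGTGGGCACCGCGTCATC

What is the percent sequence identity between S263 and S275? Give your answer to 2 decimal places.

82.50%

Mismatches occur at site 17 (C→G), site 21 (G→C), site 22 (G→C), site 28 (T→G), site 29 (A→C), site 30 (C→A), site 38 (T→A).
33 of the 40 sites match, so the percent identity is 33/40 × 100 = 82.50%.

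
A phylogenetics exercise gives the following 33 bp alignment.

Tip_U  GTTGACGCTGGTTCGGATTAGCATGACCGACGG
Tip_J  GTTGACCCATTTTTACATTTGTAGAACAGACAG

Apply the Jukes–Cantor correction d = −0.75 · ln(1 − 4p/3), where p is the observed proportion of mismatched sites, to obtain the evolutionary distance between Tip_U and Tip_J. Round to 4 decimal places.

Mismatches occur at site 7 (G↔C), site 9 (T↔A), site 10 (G↔T), site 11 (G↔T), site 14 (C↔T), site 15 (G↔A), site 16 (G↔C), site 20 (A↔T), site 22 (C↔T), site 24 (T↔G), site 25 (G↔A), site 28 (C↔A), site 32 (G↔A).
p = 13/33 = 0.393939.
d = −0.75 · ln(1 − (4/3)·0.393939) = −0.75 · ln(0.474748) = −0.75 · (-0.744971) = 0.5587.

0.5587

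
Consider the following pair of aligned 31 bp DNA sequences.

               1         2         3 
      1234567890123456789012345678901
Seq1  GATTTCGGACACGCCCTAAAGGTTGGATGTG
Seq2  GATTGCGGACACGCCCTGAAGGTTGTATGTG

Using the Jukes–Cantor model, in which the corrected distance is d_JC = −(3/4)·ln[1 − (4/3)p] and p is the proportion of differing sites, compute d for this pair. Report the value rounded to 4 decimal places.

0.1036

The sequences differ at positions 5 (T/G), 18 (A/G), 26 (G/T).
p = 3/31 = 0.096774.
d = −0.75 · ln(1 − (4/3)·0.096774) = −0.75 · ln(0.870968) = −0.75 · (-0.138150) = 0.1036.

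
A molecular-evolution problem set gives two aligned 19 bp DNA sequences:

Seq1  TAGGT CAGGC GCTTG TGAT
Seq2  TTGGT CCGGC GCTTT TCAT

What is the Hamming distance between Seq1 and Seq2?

Mismatches occur at site 2 (A↔T), site 7 (A↔C), site 15 (G↔T), site 17 (G↔C).
That gives 4 mismatches out of 19 aligned sites, so the Hamming distance is 4.

4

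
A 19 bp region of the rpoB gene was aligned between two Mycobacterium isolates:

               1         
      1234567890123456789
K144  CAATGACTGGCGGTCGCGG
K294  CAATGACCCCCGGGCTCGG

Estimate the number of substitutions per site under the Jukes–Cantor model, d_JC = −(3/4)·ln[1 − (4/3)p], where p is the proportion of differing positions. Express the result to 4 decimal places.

Mismatches occur at site 8 (T→C), site 9 (G→C), site 10 (G→C), site 14 (T→G), site 16 (G→T).
p = 5/19 = 0.263158.
d = −0.75 · ln(1 − (4/3)·0.263158) = −0.75 · ln(0.649123) = −0.75 · (-0.432133) = 0.3241.

0.3241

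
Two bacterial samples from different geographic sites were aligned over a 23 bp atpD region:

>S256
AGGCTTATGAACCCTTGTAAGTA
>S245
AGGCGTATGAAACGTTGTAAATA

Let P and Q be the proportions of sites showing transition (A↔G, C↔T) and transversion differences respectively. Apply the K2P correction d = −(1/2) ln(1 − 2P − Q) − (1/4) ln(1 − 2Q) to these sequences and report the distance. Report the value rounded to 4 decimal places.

0.1981

Mismatches occur at site 5 (T→G, transversion), site 12 (C→A, transversion), site 14 (C→G, transversion), site 21 (G→A, transition).
Of the 4 differences, 1 transition and 3 transversions over 23 sites: P = 1/23 = 0.043478, Q = 3/23 = 0.130435.
d = −0.5·ln(0.782609) − 0.25·ln(0.739130) = −0.5·(-0.245122) − 0.25·(-0.302281) = 0.1981.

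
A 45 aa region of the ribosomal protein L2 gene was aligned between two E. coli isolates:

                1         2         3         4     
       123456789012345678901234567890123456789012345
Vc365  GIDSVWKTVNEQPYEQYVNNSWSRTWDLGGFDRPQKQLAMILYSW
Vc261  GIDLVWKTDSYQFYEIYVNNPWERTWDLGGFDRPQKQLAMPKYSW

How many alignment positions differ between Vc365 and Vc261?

10

The sequences differ at positions 4 (S/L), 9 (V/D), 10 (N/S), 11 (E/Y), 13 (P/F), 16 (Q/I), 21 (S/P), 23 (S/E), 41 (I/P), 42 (L/K).
That gives 10 mismatches out of 45 aligned sites, so the Hamming distance is 10.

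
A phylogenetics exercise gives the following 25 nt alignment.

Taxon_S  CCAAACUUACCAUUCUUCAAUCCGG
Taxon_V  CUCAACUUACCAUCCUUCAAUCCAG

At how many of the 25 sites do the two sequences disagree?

Mismatches occur at site 2 (C→U), site 3 (A→C), site 14 (U→C), site 24 (G→A).
That gives 4 mismatches out of 25 aligned sites, so the Hamming distance is 4.

4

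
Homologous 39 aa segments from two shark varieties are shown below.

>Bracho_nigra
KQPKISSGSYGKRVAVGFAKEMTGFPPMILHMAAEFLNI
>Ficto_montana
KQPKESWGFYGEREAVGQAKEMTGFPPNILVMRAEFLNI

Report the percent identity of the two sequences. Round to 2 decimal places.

76.92%

Mismatches occur at site 5 (I↔E), site 7 (S↔W), site 9 (S↔F), site 12 (K↔E), site 14 (V↔E), site 18 (F↔Q), site 28 (M↔N), site 31 (H↔V), site 33 (A↔R).
30 of the 39 sites match, so the percent identity is 30/39 × 100 = 76.92%.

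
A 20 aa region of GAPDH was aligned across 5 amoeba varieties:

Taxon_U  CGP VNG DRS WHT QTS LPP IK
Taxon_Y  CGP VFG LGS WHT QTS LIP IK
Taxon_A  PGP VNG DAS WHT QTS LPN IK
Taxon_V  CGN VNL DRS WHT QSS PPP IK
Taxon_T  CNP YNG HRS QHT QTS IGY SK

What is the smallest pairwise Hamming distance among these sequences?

Pairwise Hamming distances:
  Taxon_U vs Taxon_Y: 4
  Taxon_U vs Taxon_A: 3
  Taxon_U vs Taxon_V: 4
  Taxon_U vs Taxon_T: 8
  Taxon_Y vs Taxon_A: 6
  Taxon_Y vs Taxon_V: 8
  Taxon_Y vs Taxon_T: 10
  Taxon_A vs Taxon_V: 7
  Taxon_A vs Taxon_T: 10
  Taxon_V vs Taxon_T: 11
The smallest is 3, between Taxon_U and Taxon_A.

3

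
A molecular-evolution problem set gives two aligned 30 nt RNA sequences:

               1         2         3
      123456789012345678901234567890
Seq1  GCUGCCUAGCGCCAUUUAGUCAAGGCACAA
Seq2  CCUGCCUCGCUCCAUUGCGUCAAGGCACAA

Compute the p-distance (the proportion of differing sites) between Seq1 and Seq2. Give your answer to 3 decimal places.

0.167

Differing sites — 1:G/C; 8:A/C; 11:G/U; 17:U/G; 18:A/C.
There are 5 differences over 30 sites, so p = 5/30 = 0.167.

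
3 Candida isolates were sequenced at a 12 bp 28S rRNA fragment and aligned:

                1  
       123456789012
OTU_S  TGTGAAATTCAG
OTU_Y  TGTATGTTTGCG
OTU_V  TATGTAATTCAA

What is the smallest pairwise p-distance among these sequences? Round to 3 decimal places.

Pairwise Hamming distances:
  OTU_S vs OTU_Y: 6
  OTU_S vs OTU_V: 3
  OTU_Y vs OTU_V: 7
The smallest is 3 mismatches, between OTU_S and OTU_V; p = 3/12 = 0.250.

0.250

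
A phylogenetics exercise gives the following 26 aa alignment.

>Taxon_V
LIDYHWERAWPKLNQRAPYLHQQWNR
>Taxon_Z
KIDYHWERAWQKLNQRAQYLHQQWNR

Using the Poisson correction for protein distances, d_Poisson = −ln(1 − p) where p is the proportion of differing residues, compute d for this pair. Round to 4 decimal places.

The sequences differ at positions 1 (L/K), 11 (P/Q), 18 (P/Q).
p = 3/26 = 0.115385.
d = −ln(1 − 0.115385) = −ln(0.884615) = 0.1226.

0.1226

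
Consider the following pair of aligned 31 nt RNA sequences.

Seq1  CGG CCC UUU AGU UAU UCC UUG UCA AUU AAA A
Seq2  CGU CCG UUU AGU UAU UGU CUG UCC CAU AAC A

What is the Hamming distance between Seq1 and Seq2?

9

Mismatches occur at site 3 (G→U), site 6 (C→G), site 17 (C→G), site 18 (C→U), site 19 (U→C), site 24 (A→C), site 25 (A→C), site 26 (U→A), site 30 (A→C).
That gives 9 mismatches out of 31 aligned sites, so the Hamming distance is 9.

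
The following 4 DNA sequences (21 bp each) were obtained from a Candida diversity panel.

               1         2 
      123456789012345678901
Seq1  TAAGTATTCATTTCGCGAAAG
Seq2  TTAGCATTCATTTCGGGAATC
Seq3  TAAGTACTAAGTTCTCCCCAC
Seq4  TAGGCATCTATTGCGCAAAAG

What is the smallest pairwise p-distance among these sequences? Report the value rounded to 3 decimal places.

Pairwise Hamming distances:
  Seq1 vs Seq2: 5
  Seq1 vs Seq3: 8
  Seq1 vs Seq4: 6
  Seq2 vs Seq3: 11
  Seq2 vs Seq4: 9
  Seq3 vs Seq4: 12
The smallest is 5 mismatches, between Seq1 and Seq2; p = 5/21 = 0.238.

0.238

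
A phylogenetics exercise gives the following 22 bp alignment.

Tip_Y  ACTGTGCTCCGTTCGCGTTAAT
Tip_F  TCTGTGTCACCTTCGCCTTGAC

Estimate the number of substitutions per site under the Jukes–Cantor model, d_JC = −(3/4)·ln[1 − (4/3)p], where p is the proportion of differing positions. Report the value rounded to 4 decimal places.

0.4975

The sequences differ at positions 1 (A/T), 7 (C/T), 8 (T/C), 9 (C/A), 11 (G/C), 17 (G/C), 20 (A/G), 22 (T/C).
p = 8/22 = 0.363636.
d = −0.75 · ln(1 − (4/3)·0.363636) = −0.75 · ln(0.515152) = −0.75 · (-0.663293) = 0.4975.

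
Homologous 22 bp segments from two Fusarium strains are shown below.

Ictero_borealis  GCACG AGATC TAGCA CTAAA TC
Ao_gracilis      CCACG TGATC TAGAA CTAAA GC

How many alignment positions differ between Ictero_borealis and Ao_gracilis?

Differing sites — 1:G/C; 6:A/T; 14:C/A; 21:T/G.
That gives 4 mismatches out of 22 aligned sites, so the Hamming distance is 4.

4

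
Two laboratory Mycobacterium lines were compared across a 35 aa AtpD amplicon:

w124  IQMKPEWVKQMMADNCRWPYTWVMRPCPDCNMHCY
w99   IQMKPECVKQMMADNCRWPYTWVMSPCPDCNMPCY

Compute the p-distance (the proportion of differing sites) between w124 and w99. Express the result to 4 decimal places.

0.0857

Mismatches occur at site 7 (W↔C), site 25 (R↔S), site 33 (H↔P).
There are 3 differences over 35 sites, so p = 3/35 = 0.0857.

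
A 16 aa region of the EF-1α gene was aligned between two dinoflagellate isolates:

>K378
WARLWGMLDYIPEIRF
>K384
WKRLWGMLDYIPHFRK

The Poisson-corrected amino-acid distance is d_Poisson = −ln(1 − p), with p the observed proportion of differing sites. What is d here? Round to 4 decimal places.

0.2877

Differing sites — 2:A/K; 13:E/H; 14:I/F; 16:F/K.
p = 4/16 = 0.250000.
d = −ln(1 − 0.250000) = −ln(0.750000) = 0.2877.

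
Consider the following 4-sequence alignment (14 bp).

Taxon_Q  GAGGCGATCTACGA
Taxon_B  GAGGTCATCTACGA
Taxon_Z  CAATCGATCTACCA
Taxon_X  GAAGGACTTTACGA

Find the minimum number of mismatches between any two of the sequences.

2

Pairwise Hamming distances:
  Taxon_Q vs Taxon_B: 2
  Taxon_Q vs Taxon_Z: 4
  Taxon_Q vs Taxon_X: 5
  Taxon_B vs Taxon_Z: 6
  Taxon_B vs Taxon_X: 5
  Taxon_Z vs Taxon_X: 7
The smallest is 2, between Taxon_Q and Taxon_B.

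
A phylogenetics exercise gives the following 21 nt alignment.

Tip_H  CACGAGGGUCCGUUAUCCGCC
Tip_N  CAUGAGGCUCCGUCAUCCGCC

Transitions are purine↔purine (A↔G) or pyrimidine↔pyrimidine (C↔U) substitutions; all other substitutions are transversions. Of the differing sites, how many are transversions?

1

The sequences differ at positions 3 (C/U, transition), 8 (G/C, transversion), 14 (U/C, transition).
Of the 3 differences, 2 transitions and 1 transversion, so the answer is 1.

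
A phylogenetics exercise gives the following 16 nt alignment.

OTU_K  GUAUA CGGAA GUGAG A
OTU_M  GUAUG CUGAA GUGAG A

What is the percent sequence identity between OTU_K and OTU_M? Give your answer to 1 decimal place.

87.5%

Mismatches occur at site 5 (A↔G), site 7 (G↔U).
14 of the 16 sites match, so the percent identity is 14/16 × 100 = 87.5%.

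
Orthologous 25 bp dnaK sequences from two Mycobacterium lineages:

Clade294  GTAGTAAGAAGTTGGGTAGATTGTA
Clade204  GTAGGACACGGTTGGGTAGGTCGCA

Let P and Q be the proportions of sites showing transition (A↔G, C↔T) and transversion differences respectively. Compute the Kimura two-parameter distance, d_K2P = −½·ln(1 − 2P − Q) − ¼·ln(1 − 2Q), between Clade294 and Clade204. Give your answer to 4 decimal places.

0.4356

The sequences differ at positions 5 (T/G, transversion), 7 (A/C, transversion), 8 (G/A, transition), 9 (A/C, transversion), 10 (A/G, transition), 20 (A/G, transition), 22 (T/C, transition), 24 (T/C, transition).
Of the 8 differences, 5 transitions and 3 transversions over 25 sites: P = 5/25 = 0.200000, Q = 3/25 = 0.120000.
d = −0.5·ln(0.480000) − 0.25·ln(0.760000) = −0.5·(-0.733969) − 0.25·(-0.274437) = 0.4356.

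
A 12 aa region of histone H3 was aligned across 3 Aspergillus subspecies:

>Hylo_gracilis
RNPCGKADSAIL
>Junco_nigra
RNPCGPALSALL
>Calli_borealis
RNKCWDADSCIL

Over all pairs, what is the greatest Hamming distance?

Pairwise Hamming distances:
  Hylo_gracilis vs Junco_nigra: 3
  Hylo_gracilis vs Calli_borealis: 4
  Junco_nigra vs Calli_borealis: 6
The largest is 6, between Junco_nigra and Calli_borealis.

6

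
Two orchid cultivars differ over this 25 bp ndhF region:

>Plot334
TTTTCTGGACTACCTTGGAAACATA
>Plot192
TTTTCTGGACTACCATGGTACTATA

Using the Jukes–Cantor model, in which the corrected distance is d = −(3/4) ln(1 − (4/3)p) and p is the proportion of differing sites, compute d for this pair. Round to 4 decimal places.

The sequences differ at positions 15 (T/A), 19 (A/T), 21 (A/C), 22 (C/T).
p = 4/25 = 0.160000.
d = −0.75 · ln(1 − (4/3)·0.160000) = −0.75 · ln(0.786667) = −0.75 · (-0.239950) = 0.1800.

0.1800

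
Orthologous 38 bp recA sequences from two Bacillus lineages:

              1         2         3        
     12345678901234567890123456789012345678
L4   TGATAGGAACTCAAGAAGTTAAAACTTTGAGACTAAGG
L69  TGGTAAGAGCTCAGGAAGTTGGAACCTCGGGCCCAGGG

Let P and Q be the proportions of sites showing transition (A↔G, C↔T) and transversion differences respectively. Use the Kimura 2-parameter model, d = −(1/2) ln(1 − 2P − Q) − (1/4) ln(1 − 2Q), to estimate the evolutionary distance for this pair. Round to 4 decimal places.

0.4783

Mismatches occur at site 3 (A↔G, transition), site 6 (G↔A, transition), site 9 (A↔G, transition), site 14 (A↔G, transition), site 21 (A↔G, transition), site 22 (A↔G, transition), site 26 (T↔C, transition), site 28 (T↔C, transition), site 30 (A↔G, transition), site 32 (A↔C, transversion), site 34 (T↔C, transition), site 36 (A↔G, transition).
Of the 12 differences, 11 transitions and 1 transversion over 38 sites: P = 11/38 = 0.289474, Q = 1/38 = 0.026316.
d = −0.5·ln(0.394736) − 0.25·ln(0.947368) = −0.5·(-0.929538) − 0.25·(-0.054068) = 0.4783.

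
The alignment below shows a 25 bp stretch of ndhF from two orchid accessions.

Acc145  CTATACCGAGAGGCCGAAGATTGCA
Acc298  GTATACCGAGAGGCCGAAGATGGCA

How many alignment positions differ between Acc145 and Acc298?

The sequences differ at positions 1 (C/G), 22 (T/G).
That gives 2 mismatches out of 25 aligned sites, so the Hamming distance is 2.

2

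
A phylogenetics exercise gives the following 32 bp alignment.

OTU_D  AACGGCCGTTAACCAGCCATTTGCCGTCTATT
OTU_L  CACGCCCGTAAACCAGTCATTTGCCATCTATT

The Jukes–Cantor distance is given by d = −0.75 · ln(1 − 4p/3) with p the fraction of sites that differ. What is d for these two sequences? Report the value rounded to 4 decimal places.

Differing sites — 1:A/C; 5:G/C; 10:T/A; 17:C/T; 26:G/A.
p = 5/32 = 0.156250.
d = −0.75 · ln(1 − (4/3)·0.156250) = −0.75 · ln(0.791667) = −0.75 · (-0.233614) = 0.1752.

0.1752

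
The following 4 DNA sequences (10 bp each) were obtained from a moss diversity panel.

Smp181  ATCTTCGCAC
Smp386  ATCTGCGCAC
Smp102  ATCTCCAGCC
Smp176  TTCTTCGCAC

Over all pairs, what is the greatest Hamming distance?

Pairwise Hamming distances:
  Smp181 vs Smp386: 1
  Smp181 vs Smp102: 4
  Smp181 vs Smp176: 1
  Smp386 vs Smp102: 4
  Smp386 vs Smp176: 2
  Smp102 vs Smp176: 5
The largest is 5, between Smp102 and Smp176.

5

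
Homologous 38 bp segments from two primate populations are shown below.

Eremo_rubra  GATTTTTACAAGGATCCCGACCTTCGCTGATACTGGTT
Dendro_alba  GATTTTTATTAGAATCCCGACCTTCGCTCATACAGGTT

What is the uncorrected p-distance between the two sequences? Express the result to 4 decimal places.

Mismatches occur at site 9 (C/T), site 10 (A/T), site 13 (G/A), site 29 (G/C), site 34 (T/A).
There are 5 differences over 38 sites, so p = 5/38 = 0.1316.

0.1316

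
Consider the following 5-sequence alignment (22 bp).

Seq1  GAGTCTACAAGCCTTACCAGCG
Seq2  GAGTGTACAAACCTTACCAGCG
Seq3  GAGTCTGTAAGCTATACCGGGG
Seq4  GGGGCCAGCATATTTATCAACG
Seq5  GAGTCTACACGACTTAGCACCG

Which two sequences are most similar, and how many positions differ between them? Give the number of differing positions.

2

Pairwise Hamming distances:
  Seq1 vs Seq2: 2
  Seq1 vs Seq3: 6
  Seq1 vs Seq4: 10
  Seq1 vs Seq5: 4
  Seq2 vs Seq3: 8
  Seq2 vs Seq4: 11
  Seq2 vs Seq5: 6
  Seq3 vs Seq4: 13
  Seq3 vs Seq5: 10
  Seq4 vs Seq5: 10
The smallest is 2, between Seq1 and Seq2.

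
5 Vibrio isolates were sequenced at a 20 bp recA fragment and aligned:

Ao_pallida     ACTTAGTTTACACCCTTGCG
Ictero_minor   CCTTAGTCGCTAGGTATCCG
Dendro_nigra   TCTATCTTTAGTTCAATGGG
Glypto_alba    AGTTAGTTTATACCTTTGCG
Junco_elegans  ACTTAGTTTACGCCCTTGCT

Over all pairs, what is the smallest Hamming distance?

2

Pairwise Hamming distances:
  Ao_pallida vs Ictero_minor: 10
  Ao_pallida vs Dendro_nigra: 10
  Ao_pallida vs Glypto_alba: 3
  Ao_pallida vs Junco_elegans: 2
  Ictero_minor vs Dendro_nigra: 14
  Ictero_minor vs Glypto_alba: 9
  Ictero_minor vs Junco_elegans: 12
  Dendro_nigra vs Glypto_alba: 11
  Dendro_nigra vs Junco_elegans: 11
  Glypto_alba vs Junco_elegans: 5
The smallest is 2, between Ao_pallida and Junco_elegans.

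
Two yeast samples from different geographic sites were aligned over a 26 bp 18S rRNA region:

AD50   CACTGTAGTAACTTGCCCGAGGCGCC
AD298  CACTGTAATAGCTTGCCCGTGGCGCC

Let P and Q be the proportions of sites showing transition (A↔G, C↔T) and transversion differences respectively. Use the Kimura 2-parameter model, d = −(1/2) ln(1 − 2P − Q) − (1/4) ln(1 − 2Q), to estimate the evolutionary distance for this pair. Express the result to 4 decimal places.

Differing sites — 8:G/A (Ti); 11:A/G (Ti); 20:A/T (Tv).
Of the 3 differences, 2 transitions and 1 transversion over 26 sites: P = 2/26 = 0.076923, Q = 1/26 = 0.038462.
d = −0.5·ln(0.807692) − 0.25·ln(0.923076) = −0.5·(-0.213574) − 0.25·(-0.080044) = 0.1268.

0.1268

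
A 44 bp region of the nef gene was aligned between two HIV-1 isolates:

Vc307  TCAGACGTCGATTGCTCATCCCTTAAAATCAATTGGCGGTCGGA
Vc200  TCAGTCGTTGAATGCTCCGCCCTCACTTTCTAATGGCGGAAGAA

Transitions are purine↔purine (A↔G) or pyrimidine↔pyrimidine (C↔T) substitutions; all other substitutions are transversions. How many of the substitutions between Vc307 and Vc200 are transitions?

The sequences differ at positions 5 (A/T, transversion), 9 (C/T, transition), 12 (T/A, transversion), 18 (A/C, transversion), 19 (T/G, transversion), 24 (T/C, transition), 26 (A/C, transversion), 27 (A/T, transversion), 28 (A/T, transversion), 31 (A/T, transversion), 33 (T/A, transversion), 40 (T/A, transversion), 41 (C/A, transversion), 43 (G/A, transition).
Of the 14 differences, 3 transitions and 11 transversions, so the answer is 3.

3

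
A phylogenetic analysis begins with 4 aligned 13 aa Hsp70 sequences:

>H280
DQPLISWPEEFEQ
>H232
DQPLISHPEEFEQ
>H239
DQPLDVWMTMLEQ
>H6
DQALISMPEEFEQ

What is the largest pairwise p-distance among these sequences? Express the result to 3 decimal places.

Pairwise Hamming distances:
  H280 vs H232: 1
  H280 vs H239: 6
  H280 vs H6: 2
  H232 vs H239: 7
  H232 vs H6: 2
  H239 vs H6: 8
The largest is 8 mismatches, between H239 and H6; p = 8/13 = 0.615.

0.615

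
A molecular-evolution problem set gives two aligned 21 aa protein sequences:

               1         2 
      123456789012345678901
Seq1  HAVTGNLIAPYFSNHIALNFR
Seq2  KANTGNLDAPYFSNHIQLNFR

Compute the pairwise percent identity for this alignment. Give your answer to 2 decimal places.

Differing sites — 1:H/K; 3:V/N; 8:I/D; 17:A/Q.
17 of the 21 sites match, so the percent identity is 17/21 × 100 = 80.95%.

80.95%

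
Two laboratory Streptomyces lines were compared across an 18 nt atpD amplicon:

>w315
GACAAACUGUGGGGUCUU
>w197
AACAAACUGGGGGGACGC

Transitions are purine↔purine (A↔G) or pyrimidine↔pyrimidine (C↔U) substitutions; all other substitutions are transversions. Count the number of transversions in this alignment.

Mismatches occur at site 1 (G↔A, transition), site 10 (U↔G, transversion), site 15 (U↔A, transversion), site 17 (U↔G, transversion), site 18 (U↔C, transition).
Of the 5 differences, 2 transitions and 3 transversions, so the answer is 3.

3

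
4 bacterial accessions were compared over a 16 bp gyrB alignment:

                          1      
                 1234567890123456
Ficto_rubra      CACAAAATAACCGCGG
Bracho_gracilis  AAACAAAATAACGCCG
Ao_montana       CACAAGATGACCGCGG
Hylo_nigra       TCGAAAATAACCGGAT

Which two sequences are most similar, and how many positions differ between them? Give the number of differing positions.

Pairwise Hamming distances:
  Ficto_rubra vs Bracho_gracilis: 7
  Ficto_rubra vs Ao_montana: 2
  Ficto_rubra vs Hylo_nigra: 6
  Bracho_gracilis vs Ao_montana: 8
  Bracho_gracilis vs Hylo_nigra: 10
  Ao_montana vs Hylo_nigra: 8
The smallest is 2, between Ficto_rubra and Ao_montana.

2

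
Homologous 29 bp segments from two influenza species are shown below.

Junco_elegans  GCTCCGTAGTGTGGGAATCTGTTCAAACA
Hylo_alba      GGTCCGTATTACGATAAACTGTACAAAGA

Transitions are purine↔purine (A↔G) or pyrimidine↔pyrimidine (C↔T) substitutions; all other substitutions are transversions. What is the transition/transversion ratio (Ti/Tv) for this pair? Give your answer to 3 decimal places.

The sequences differ at positions 2 (C/G, transversion), 9 (G/T, transversion), 11 (G/A, transition), 12 (T/C, transition), 14 (G/A, transition), 15 (G/T, transversion), 18 (T/A, transversion), 23 (T/A, transversion), 28 (C/G, transversion).
Of the 9 differences, 3 transitions and 6 transversions, so Ti/Tv = 3/6 = 0.500.

0.500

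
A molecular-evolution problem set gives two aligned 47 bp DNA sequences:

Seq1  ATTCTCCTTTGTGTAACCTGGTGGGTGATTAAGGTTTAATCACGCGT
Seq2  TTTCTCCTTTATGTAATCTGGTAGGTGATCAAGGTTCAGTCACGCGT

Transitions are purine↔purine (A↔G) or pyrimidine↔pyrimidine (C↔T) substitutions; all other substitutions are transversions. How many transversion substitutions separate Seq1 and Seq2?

1

Mismatches occur at site 1 (A→T, transversion), site 11 (G→A, transition), site 17 (C→T, transition), site 23 (G→A, transition), site 30 (T→C, transition), site 37 (T→C, transition), site 39 (A→G, transition).
Of the 7 differences, 6 transitions and 1 transversion, so the answer is 1.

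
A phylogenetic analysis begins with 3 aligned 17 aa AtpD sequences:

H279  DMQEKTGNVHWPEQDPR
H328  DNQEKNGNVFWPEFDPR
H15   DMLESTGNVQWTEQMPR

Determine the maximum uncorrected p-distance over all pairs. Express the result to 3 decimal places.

Pairwise Hamming distances:
  H279 vs H328: 4
  H279 vs H15: 5
  H328 vs H15: 8
The largest is 8 mismatches, between H328 and H15; p = 8/17 = 0.471.

0.471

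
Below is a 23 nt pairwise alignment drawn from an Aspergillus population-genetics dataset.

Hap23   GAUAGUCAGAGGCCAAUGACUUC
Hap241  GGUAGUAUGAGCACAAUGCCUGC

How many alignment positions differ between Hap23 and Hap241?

The sequences differ at positions 2 (A/G), 7 (C/A), 8 (A/U), 12 (G/C), 13 (C/A), 19 (A/C), 22 (U/G).
That gives 7 mismatches out of 23 aligned sites, so the Hamming distance is 7.

7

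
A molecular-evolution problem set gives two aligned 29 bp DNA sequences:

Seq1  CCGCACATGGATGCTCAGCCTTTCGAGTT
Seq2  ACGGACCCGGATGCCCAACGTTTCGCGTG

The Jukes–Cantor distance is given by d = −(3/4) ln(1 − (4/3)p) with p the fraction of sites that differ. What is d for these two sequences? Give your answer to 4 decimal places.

0.4006

The sequences differ at positions 1 (C/A), 4 (C/G), 7 (A/C), 8 (T/C), 15 (T/C), 18 (G/A), 20 (C/G), 26 (A/C), 29 (T/G).
p = 9/29 = 0.310345.
d = −0.75 · ln(1 − (4/3)·0.310345) = −0.75 · ln(0.586207) = −0.75 · (-0.534082) = 0.4006.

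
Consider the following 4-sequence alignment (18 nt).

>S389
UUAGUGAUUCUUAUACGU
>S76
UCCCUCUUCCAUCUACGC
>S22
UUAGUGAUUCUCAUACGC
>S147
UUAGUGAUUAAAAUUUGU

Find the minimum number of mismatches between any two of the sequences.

Pairwise Hamming distances:
  S389 vs S76: 9
  S389 vs S22: 2
  S389 vs S147: 5
  S76 vs S22: 9
  S76 vs S147: 12
  S22 vs S147: 6
The smallest is 2, between S389 and S22.

2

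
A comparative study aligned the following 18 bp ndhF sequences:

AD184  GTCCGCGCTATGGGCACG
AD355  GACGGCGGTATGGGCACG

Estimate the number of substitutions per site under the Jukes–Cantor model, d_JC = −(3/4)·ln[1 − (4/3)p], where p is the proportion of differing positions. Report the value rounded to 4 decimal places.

0.1885

Differing sites — 2:T/A; 4:C/G; 8:C/G.
p = 3/18 = 0.166667.
d = −0.75 · ln(1 − (4/3)·0.166667) = −0.75 · ln(0.777777) = −0.75 · (-0.251315) = 0.1885.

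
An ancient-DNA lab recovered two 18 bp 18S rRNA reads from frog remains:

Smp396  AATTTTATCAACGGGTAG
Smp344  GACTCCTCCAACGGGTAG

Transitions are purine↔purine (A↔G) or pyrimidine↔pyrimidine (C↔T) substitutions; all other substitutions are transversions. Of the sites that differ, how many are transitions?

5

The sequences differ at positions 1 (A/G, transition), 3 (T/C, transition), 5 (T/C, transition), 6 (T/C, transition), 7 (A/T, transversion), 8 (T/C, transition).
Of the 6 differences, 5 transitions and 1 transversion, so the answer is 5.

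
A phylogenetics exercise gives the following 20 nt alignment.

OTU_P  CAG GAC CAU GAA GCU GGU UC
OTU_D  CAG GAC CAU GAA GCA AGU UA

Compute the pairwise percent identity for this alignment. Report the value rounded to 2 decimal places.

85.00%

The sequences differ at positions 15 (U/A), 16 (G/A), 20 (C/A).
17 of the 20 sites match, so the percent identity is 17/20 × 100 = 85.00%.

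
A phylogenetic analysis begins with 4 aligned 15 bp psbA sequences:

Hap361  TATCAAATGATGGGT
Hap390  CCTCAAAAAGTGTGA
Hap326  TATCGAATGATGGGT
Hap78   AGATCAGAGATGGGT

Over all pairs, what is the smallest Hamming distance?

Pairwise Hamming distances:
  Hap361 vs Hap390: 7
  Hap361 vs Hap326: 1
  Hap361 vs Hap78: 7
  Hap390 vs Hap326: 8
  Hap390 vs Hap78: 10
  Hap326 vs Hap78: 7
The smallest is 1, between Hap361 and Hap326.

1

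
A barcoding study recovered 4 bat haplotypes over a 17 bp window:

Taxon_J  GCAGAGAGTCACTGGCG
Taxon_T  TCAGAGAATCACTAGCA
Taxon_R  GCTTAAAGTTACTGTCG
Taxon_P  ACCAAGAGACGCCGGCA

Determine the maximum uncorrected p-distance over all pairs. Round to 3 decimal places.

Pairwise Hamming distances:
  Taxon_J vs Taxon_T: 4
  Taxon_J vs Taxon_R: 5
  Taxon_J vs Taxon_P: 7
  Taxon_T vs Taxon_R: 9
  Taxon_T vs Taxon_P: 8
  Taxon_R vs Taxon_P: 10
The largest is 10 mismatches, between Taxon_R and Taxon_P; p = 10/17 = 0.588.

0.588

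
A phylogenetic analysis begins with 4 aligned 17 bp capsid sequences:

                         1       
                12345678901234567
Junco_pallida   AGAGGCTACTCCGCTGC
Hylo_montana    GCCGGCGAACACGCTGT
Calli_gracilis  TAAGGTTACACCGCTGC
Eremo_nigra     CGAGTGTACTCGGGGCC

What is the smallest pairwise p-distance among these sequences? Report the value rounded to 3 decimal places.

0.235

Pairwise Hamming distances:
  Junco_pallida vs Hylo_montana: 8
  Junco_pallida vs Calli_gracilis: 4
  Junco_pallida vs Eremo_nigra: 7
  Hylo_montana vs Calli_gracilis: 9
  Hylo_montana vs Eremo_nigra: 14
  Calli_gracilis vs Eremo_nigra: 9
The smallest is 4 mismatches, between Junco_pallida and Calli_gracilis; p = 4/17 = 0.235.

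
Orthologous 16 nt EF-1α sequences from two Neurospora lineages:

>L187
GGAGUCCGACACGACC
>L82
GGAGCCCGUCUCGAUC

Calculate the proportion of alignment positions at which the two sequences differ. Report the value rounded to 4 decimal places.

The sequences differ at positions 5 (U/C), 9 (A/U), 11 (A/U), 15 (C/U).
There are 4 differences over 16 sites, so p = 4/16 = 0.2500.

0.2500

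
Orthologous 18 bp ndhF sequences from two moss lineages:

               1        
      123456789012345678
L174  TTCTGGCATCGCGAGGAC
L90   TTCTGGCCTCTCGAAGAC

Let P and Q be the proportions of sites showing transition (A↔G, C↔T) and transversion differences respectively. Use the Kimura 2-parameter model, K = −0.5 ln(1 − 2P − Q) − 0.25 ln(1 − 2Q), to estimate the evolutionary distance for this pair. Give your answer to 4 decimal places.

0.1885

Mismatches occur at site 8 (A/C, transversion), site 11 (G/T, transversion), site 15 (G/A, transition).
Of the 3 differences, 1 transition and 2 transversions over 18 sites: P = 1/18 = 0.055556, Q = 2/18 = 0.111111.
d = −0.5·ln(0.777777) − 0.25·ln(0.777778) = −0.5·(-0.251315) − 0.25·(-0.251314) = 0.1885.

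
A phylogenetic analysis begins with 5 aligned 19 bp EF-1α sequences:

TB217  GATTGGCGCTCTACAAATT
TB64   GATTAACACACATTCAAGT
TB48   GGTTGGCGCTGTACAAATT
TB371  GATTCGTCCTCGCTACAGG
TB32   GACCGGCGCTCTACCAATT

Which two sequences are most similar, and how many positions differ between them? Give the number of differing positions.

Pairwise Hamming distances:
  TB217 vs TB64: 9
  TB217 vs TB48: 2
  TB217 vs TB371: 9
  TB217 vs TB32: 3
  TB64 vs TB48: 11
  TB64 vs TB371: 10
  TB64 vs TB32: 10
  TB48 vs TB371: 11
  TB48 vs TB32: 5
  TB371 vs TB32: 12
The smallest is 2, between TB217 and TB48.

2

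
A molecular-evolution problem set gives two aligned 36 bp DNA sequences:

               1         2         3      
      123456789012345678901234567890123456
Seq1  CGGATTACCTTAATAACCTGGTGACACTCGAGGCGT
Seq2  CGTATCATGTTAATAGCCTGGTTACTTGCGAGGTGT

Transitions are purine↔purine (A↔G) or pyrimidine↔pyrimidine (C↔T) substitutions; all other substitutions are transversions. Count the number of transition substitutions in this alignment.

Mismatches occur at site 3 (G/T, transversion), site 6 (T/C, transition), site 8 (C/T, transition), site 9 (C/G, transversion), site 16 (A/G, transition), site 23 (G/T, transversion), site 26 (A/T, transversion), site 27 (C/T, transition), site 28 (T/G, transversion), site 34 (C/T, transition).
Of the 10 differences, 5 transitions and 5 transversions, so the answer is 5.

5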